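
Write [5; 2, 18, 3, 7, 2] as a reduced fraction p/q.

9706/1769

Fold from the inside: start with 2/1.
  7 + 1/2 = 15/2
  3 + 2/15 = 47/15
  18 + 15/47 = 861/47
  2 + 47/861 = 1769/861
  5 + 861/1769 = 9706/1769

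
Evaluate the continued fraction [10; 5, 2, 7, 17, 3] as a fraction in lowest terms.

43756/4297

Fold from the inside: start with 3/1.
  17 + 1/3 = 52/3
  7 + 3/52 = 367/52
  2 + 52/367 = 786/367
  5 + 367/786 = 4297/786
  10 + 786/4297 = 43756/4297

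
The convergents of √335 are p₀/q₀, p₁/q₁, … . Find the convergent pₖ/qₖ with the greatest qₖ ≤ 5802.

66385/3627

√335 = [18; 3, 3, 3, 36, …] (period length 4).
Convergents:
  p_0/q_0 = 18/1
  p_1/q_1 = 55/3
  p_2/q_2 = 183/10
  p_3/q_3 = 604/33
  p_4/q_4 = 21927/1198
  p_5/q_5 = 66385/3627
  p_6/q_6 = 221082/12079
q_5 = 3627 ≤ 5802 < 12079 = q_6, so the answer is 66385/3627.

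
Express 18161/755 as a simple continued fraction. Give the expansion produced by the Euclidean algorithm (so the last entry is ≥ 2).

18161 = 24·755 + 41
755 = 18·41 + 17
41 = 2·17 + 7
17 = 2·7 + 3
7 = 2·3 + 1
3 = 3·1 + 0  (stop)
So 18161/755 = [24; 18, 2, 2, 2, 3].

[24; 18, 2, 2, 2, 3]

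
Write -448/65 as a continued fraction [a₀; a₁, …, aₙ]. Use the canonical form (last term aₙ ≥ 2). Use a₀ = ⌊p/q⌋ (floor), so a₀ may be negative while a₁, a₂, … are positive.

[-7; 9, 3, 2]

-448 = -7×65 + 7
65 = 9×7 + 2
7 = 3×2 + 1
2 = 2×1 + 0  (stop)
So -448/65 = [-7; 9, 3, 2].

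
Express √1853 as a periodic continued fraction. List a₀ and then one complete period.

a₀ = ⌊√1853⌋ = 43.
With m₀=0, d₀=1 and mₖ₊₁ = dₖaₖ − mₖ, dₖ₊₁ = (n − mₖ₊₁²)/dₖ, aₖ₊₁ = ⌊(a₀+mₖ₊₁)/dₖ₊₁⌋:
  k=1: m=43, d=4, a=21
  k=2: m=41, d=43, a=1
  k=3: m=2, d=43, a=1
  k=4: m=41, d=4, a=21
  k=5: m=43, d=1, a=86
d=1 and a=2a₀=86 at k=5, so the next step gives (m, d) = (43, 4) again — its k=1 value — and the period has length 5.

[43; 21, 1, 1, 21, 86]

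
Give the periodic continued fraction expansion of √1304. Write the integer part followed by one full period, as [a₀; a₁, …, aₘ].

a₀ = ⌊√1304⌋ = 36.

[36; 9, 72]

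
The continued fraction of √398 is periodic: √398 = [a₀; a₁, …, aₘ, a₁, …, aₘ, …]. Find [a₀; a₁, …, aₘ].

a₀ = ⌊√398⌋ = 19.
With m₀=0, d₀=1 and mₖ₊₁ = dₖaₖ − mₖ, dₖ₊₁ = (n − mₖ₊₁²)/dₖ, aₖ₊₁ = ⌊(a₀+mₖ₊₁)/dₖ₊₁⌋:
  k=1: m=19, d=37, a=1
  k=2: m=18, d=2, a=18
  k=3: m=18, d=37, a=1
  k=4: m=19, d=1, a=38
d=1 and a=2a₀=38 at k=4, so the next step gives (m, d) = (19, 37) again — its k=1 value — and the period has length 4.

[19; 1, 18, 1, 38]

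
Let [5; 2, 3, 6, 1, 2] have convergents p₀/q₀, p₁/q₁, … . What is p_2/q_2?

38/7

Using pₖ = aₖpₖ₋₁ + pₖ₋₂, qₖ = aₖqₖ₋₁ + qₖ₋₂ (with p₋₁=1, p₋₂=0, q₋₁=0, q₋₂=1):
  k=0: a=5, p=5, q=1
  k=1: a=2, p=11, q=2
  k=2: a=3, p=38, q=7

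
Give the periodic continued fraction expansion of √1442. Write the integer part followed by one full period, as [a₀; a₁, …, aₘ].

[37; 1, 36, 1, 74]

a₀ = ⌊√1442⌋ = 37.
With m₀=0, d₀=1 and mₖ₊₁ = dₖaₖ − mₖ, dₖ₊₁ = (n − mₖ₊₁²)/dₖ, aₖ₊₁ = ⌊(a₀+mₖ₊₁)/dₖ₊₁⌋:
  k=1: m=37, d=73, a=1
  k=2: m=36, d=2, a=36
  k=3: m=36, d=73, a=1
  k=4: m=37, d=1, a=74
d=1 and a=2a₀=74 at k=4, so the next step gives (m, d) = (37, 73) again — its k=1 value — and the period has length 4.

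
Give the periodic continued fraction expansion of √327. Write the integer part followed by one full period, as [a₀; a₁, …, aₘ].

[18; 12, 36]

a₀ = ⌊√327⌋ = 18.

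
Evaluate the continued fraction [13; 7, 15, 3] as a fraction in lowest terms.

Fold from the inside: start with 3/1.
  15 + 1/3 = 46/3
  7 + 3/46 = 325/46
  13 + 46/325 = 4271/325

4271/325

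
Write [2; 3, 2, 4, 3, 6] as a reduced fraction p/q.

1445/631

Using pₖ = aₖpₖ₋₁ + pₖ₋₂ and qₖ = aₖqₖ₋₁ + qₖ₋₂:
  k=0: a=2, p=2, q=1
  k=1: a=3, p=7, q=3
  k=2: a=2, p=16, q=7
  k=3: a=4, p=71, q=31
  k=4: a=3, p=229, q=100
  k=5: a=6, p=1445, q=631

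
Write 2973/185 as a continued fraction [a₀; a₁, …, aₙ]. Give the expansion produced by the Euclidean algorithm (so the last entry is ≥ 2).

2973 = 16·185 + 13
185 = 14·13 + 3
13 = 4·3 + 1
3 = 3·1 + 0  (stop)
So 2973/185 = [16; 14, 4, 3].

[16; 14, 4, 3]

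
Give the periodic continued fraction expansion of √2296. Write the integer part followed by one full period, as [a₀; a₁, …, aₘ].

a₀ = ⌊√2296⌋ = 47.
With m₀=0, d₀=1 and mₖ₊₁ = dₖaₖ − mₖ, dₖ₊₁ = (n − mₖ₊₁²)/dₖ, aₖ₊₁ = ⌊(a₀+mₖ₊₁)/dₖ₊₁⌋:
  k=1: m=47, d=87, a=1
  k=2: m=40, d=8, a=10
  k=3: m=40, d=87, a=1
  k=4: m=47, d=1, a=94
d=1 and a=2a₀=94 at k=4, so the next step gives (m, d) = (47, 87) again — its k=1 value — and the period has length 4.

[47; 1, 10, 1, 94]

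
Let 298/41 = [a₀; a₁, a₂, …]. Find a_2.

298 = 7·41 + 11   →  a_0 = 7
41 = 3·11 + 8   →  a_1 = 3
11 = 1·8 + 3   →  a_2 = 1

1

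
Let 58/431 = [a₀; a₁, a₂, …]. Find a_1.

7

58 = 0·431 + 58   →  a_0 = 0
431 = 7·58 + 25   →  a_1 = 7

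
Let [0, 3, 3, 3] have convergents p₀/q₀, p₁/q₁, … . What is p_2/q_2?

Using pₖ = aₖpₖ₋₁ + pₖ₋₂, qₖ = aₖqₖ₋₁ + qₖ₋₂ (with p₋₁=1, p₋₂=0, q₋₁=0, q₋₂=1):
  k=0: a=0, p=0, q=1
  k=1: a=3, p=1, q=3
  k=2: a=3, p=3, q=10

3/10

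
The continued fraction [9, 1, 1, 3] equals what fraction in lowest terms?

67/7

Fold from the inside: start with 3/1.
  1 + 1/3 = 4/3
  1 + 3/4 = 7/4
  9 + 4/7 = 67/7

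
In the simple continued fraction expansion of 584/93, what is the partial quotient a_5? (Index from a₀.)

584 = 6·93 + 26   →  a_0 = 6
93 = 3·26 + 15   →  a_1 = 3
26 = 1·15 + 11   →  a_2 = 1
15 = 1·11 + 4   →  a_3 = 1
11 = 2·4 + 3   →  a_4 = 2
4 = 1·3 + 1   →  a_5 = 1

1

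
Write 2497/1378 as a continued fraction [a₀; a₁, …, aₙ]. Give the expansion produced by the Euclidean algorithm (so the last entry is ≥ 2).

2497 = 1×1378 + 1119
1378 = 1×1119 + 259
1119 = 4×259 + 83
259 = 3×83 + 10
83 = 8×10 + 3
10 = 3×3 + 1
3 = 3×1 + 0  (stop)
So 2497/1378 = [1; 1, 4, 3, 8, 3, 3].

[1; 1, 4, 3, 8, 3, 3]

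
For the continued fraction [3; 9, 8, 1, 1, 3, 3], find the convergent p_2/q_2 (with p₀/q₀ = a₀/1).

Using pₖ = aₖpₖ₋₁ + pₖ₋₂, qₖ = aₖqₖ₋₁ + qₖ₋₂ (with p₋₁=1, p₋₂=0, q₋₁=0, q₋₂=1):
  k=0: a=3, p=3, q=1
  k=1: a=9, p=28, q=9
  k=2: a=8, p=227, q=73

227/73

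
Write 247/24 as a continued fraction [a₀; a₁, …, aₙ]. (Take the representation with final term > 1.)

247 = 10×24 + 7
24 = 3×7 + 3
7 = 2×3 + 1
3 = 3×1 + 0  (stop)
So 247/24 = [10; 3, 2, 3].

[10; 3, 2, 3]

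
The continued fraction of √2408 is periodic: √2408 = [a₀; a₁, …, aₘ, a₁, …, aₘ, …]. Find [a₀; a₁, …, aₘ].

[49; 14, 98]

a₀ = ⌊√2408⌋ = 49.
With m₀=0, d₀=1 and mₖ₊₁ = dₖaₖ − mₖ, dₖ₊₁ = (n − mₖ₊₁²)/dₖ, aₖ₊₁ = ⌊(a₀+mₖ₊₁)/dₖ₊₁⌋:
  k=1: m=49, d=7, a=14
  k=2: m=49, d=1, a=98
d=1 and a=2a₀=98 at k=2, so the next step gives (m, d) = (49, 7) again — its k=1 value — and the period has length 2.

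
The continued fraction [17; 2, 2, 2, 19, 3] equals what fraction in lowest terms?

12383/711

Using pₖ = aₖpₖ₋₁ + pₖ₋₂ and qₖ = aₖqₖ₋₁ + qₖ₋₂:
  k=0: a=17, p=17, q=1
  k=1: a=2, p=35, q=2
  k=2: a=2, p=87, q=5
  k=3: a=2, p=209, q=12
  k=4: a=19, p=4058, q=233
  k=5: a=3, p=12383, q=711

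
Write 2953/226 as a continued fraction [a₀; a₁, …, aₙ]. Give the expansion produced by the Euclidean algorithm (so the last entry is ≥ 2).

2953 = 13*226 + 15
226 = 15*15 + 1
15 = 15*1 + 0  (stop)
So 2953/226 = [13; 15, 15].

[13; 15, 15]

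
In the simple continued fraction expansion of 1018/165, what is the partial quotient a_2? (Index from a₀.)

1018 = 6·165 + 28   →  a_0 = 6
165 = 5·28 + 25   →  a_1 = 5
28 = 1·25 + 3   →  a_2 = 1

1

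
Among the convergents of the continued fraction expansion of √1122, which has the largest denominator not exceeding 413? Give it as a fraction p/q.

8977/268

√1122 = [33; 2, 66, …] (period length 2).
Convergents:
  p_0/q_0 = 33/1
  p_1/q_1 = 67/2
  p_2/q_2 = 4455/133
  p_3/q_3 = 8977/268
  p_4/q_4 = 596937/17821
q_3 = 268 ≤ 413 < 17821 = q_4, so the answer is 8977/268.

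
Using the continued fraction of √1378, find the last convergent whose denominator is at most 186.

5197/140

√1378 = [37; 8, 4, 4, 8, 74, …] (period length 5).
Convergents:
  p_0/q_0 = 37/1
  p_1/q_1 = 297/8
  p_2/q_2 = 1225/33
  p_3/q_3 = 5197/140
  p_4/q_4 = 42801/1153
q_3 = 140 ≤ 186 < 1153 = q_4, so the answer is 5197/140.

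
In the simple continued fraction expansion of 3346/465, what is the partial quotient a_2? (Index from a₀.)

3346 = 7·465 + 91   →  a_0 = 7
465 = 5·91 + 10   →  a_1 = 5
91 = 9·10 + 1   →  a_2 = 9

9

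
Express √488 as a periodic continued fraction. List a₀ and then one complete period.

[22; 11, 44]

a₀ = ⌊√488⌋ = 22.
With m₀=0, d₀=1 and mₖ₊₁ = dₖaₖ − mₖ, dₖ₊₁ = (n − mₖ₊₁²)/dₖ, aₖ₊₁ = ⌊(a₀+mₖ₊₁)/dₖ₊₁⌋:
  k=1: m=22, d=4, a=11
  k=2: m=22, d=1, a=44
d=1 and a=2a₀=44 at k=2, so the next step gives (m, d) = (22, 4) again — its k=1 value — and the period has length 2.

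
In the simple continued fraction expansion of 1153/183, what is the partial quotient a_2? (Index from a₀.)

1153 = 6·183 + 55   →  a_0 = 6
183 = 3·55 + 18   →  a_1 = 3
55 = 3·18 + 1   →  a_2 = 3

3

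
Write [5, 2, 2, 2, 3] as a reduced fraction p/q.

222/41

Fold from the inside: start with 3/1.
  2 + 1/3 = 7/3
  2 + 3/7 = 17/7
  2 + 7/17 = 41/17
  5 + 17/41 = 222/41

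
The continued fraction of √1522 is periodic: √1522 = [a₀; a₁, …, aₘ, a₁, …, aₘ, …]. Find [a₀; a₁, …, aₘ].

a₀ = ⌊√1522⌋ = 39.
With m₀=0, d₀=1 and mₖ₊₁ = dₖaₖ − mₖ, dₖ₊₁ = (n − mₖ₊₁²)/dₖ, aₖ₊₁ = ⌊(a₀+mₖ₊₁)/dₖ₊₁⌋:
  k=1: m=39, d=1, a=78
d=1 and a=2a₀=78 at k=1, so the next step gives (m, d) = (39, 1) again — its k=1 value — and the period has length 1.

[39; 78]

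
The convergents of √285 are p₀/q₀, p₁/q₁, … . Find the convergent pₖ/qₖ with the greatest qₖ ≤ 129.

2144/127

√285 = [16; 1, 7, 2, 7, 1, 32, …] (period length 6).
Convergents:
  p_0/q_0 = 16/1
  p_1/q_1 = 17/1
  p_2/q_2 = 135/8
  p_3/q_3 = 287/17
  p_4/q_4 = 2144/127
  p_5/q_5 = 2431/144
q_4 = 127 ≤ 129 < 144 = q_5, so the answer is 2144/127.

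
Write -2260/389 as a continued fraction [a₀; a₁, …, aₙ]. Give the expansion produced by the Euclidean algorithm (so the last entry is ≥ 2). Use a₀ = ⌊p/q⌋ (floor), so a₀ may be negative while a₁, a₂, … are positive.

[-6; 5, 3, 1, 8, 2]

-2260 = -6×389 + 74
389 = 5×74 + 19
74 = 3×19 + 17
19 = 1×17 + 2
17 = 8×2 + 1
2 = 2×1 + 0  (stop)
So -2260/389 = [-6; 5, 3, 1, 8, 2].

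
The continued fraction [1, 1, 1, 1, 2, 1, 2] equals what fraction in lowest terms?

Fold from the inside: start with 2/1.
  1 + 1/2 = 3/2
  2 + 2/3 = 8/3
  1 + 3/8 = 11/8
  1 + 8/11 = 19/11
  1 + 11/19 = 30/19
  1 + 19/30 = 49/30

49/30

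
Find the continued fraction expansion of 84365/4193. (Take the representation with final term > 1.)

84365 = 20*4193 + 505
4193 = 8*505 + 153
505 = 3*153 + 46
153 = 3*46 + 15
46 = 3*15 + 1
15 = 15*1 + 0  (stop)
So 84365/4193 = [20; 8, 3, 3, 3, 15].

[20; 8, 3, 3, 3, 15]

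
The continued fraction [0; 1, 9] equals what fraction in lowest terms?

Using pₖ = aₖpₖ₋₁ + pₖ₋₂ and qₖ = aₖqₖ₋₁ + qₖ₋₂:
  k=0: a=0, p=0, q=1
  k=1: a=1, p=1, q=1
  k=2: a=9, p=9, q=10

9/10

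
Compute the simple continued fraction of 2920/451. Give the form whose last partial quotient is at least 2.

2920 = 6×451 + 214
451 = 2×214 + 23
214 = 9×23 + 7
23 = 3×7 + 2
7 = 3×2 + 1
2 = 2×1 + 0  (stop)
So 2920/451 = [6; 2, 9, 3, 3, 2].

[6; 2, 9, 3, 3, 2]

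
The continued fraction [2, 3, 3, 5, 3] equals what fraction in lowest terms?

389/169

Using pₖ = aₖpₖ₋₁ + pₖ₋₂ and qₖ = aₖqₖ₋₁ + qₖ₋₂:
  k=0: a=2, p=2, q=1
  k=1: a=3, p=7, q=3
  k=2: a=3, p=23, q=10
  k=3: a=5, p=122, q=53
  k=4: a=3, p=389, q=169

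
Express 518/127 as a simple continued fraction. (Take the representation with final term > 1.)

[4; 12, 1, 2, 3]

518 = 4·127 + 10
127 = 12·10 + 7
10 = 1·7 + 3
7 = 2·3 + 1
3 = 3·1 + 0  (stop)
So 518/127 = [4; 12, 1, 2, 3].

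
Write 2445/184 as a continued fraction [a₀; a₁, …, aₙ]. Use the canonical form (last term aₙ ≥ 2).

[13; 3, 2, 8, 3]

2445 = 13*184 + 53
184 = 3*53 + 25
53 = 2*25 + 3
25 = 8*3 + 1
3 = 3*1 + 0  (stop)
So 2445/184 = [13; 3, 2, 8, 3].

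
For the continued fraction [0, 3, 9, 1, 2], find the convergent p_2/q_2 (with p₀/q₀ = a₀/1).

9/28

Using pₖ = aₖpₖ₋₁ + pₖ₋₂, qₖ = aₖqₖ₋₁ + qₖ₋₂ (with p₋₁=1, p₋₂=0, q₋₁=0, q₋₂=1):
  k=0: a=0, p=0, q=1
  k=1: a=3, p=1, q=3
  k=2: a=9, p=9, q=28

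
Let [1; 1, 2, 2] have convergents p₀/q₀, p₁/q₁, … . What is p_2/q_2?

Using pₖ = aₖpₖ₋₁ + pₖ₋₂, qₖ = aₖqₖ₋₁ + qₖ₋₂ (with p₋₁=1, p₋₂=0, q₋₁=0, q₋₂=1):
  k=0: a=1, p=1, q=1
  k=1: a=1, p=2, q=1
  k=2: a=2, p=5, q=3

5/3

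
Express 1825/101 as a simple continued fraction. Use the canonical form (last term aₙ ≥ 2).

1825 = 18*101 + 7
101 = 14*7 + 3
7 = 2*3 + 1
3 = 3*1 + 0  (stop)
So 1825/101 = [18; 14, 2, 3].

[18; 14, 2, 3]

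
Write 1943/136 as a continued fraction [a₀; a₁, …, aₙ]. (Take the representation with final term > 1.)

[14; 3, 2, 19]

1943 = 14·136 + 39
136 = 3·39 + 19
39 = 2·19 + 1
19 = 19·1 + 0  (stop)
So 1943/136 = [14; 3, 2, 19].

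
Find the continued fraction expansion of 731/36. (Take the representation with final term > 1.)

[20; 3, 3, 1, 2]

731 = 20×36 + 11
36 = 3×11 + 3
11 = 3×3 + 2
3 = 1×2 + 1
2 = 2×1 + 0  (stop)
So 731/36 = [20; 3, 3, 1, 2].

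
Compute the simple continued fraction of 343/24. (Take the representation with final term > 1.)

[14; 3, 2, 3]

343 = 14·24 + 7
24 = 3·7 + 3
7 = 2·3 + 1
3 = 3·1 + 0  (stop)
So 343/24 = [14; 3, 2, 3].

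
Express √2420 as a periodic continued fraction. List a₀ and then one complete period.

[49; 5, 5, 1, 18, 1, 5, 5, 98]

a₀ = ⌊√2420⌋ = 49.
With m₀=0, d₀=1 and mₖ₊₁ = dₖaₖ − mₖ, dₖ₊₁ = (n − mₖ₊₁²)/dₖ, aₖ₊₁ = ⌊(a₀+mₖ₊₁)/dₖ₊₁⌋:
  k=1: m=49, d=19, a=5
  k=2: m=46, d=16, a=5
  k=3: m=34, d=79, a=1
  k=4: m=45, d=5, a=18
  k=5: m=45, d=79, a=1
  k=6: m=34, d=16, a=5
  k=7: m=46, d=19, a=5
  k=8: m=49, d=1, a=98
d=1 and a=2a₀=98 at k=8, so the next step gives (m, d) = (49, 19) again — its k=1 value — and the period has length 8.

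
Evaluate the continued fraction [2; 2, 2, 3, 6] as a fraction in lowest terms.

258/107

Fold from the inside: start with 6/1.
  3 + 1/6 = 19/6
  2 + 6/19 = 44/19
  2 + 19/44 = 107/44
  2 + 44/107 = 258/107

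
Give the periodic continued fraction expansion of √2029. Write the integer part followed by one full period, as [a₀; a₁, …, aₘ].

a₀ = ⌊√2029⌋ = 45.
With m₀=0, d₀=1 and mₖ₊₁ = dₖaₖ − mₖ, dₖ₊₁ = (n − mₖ₊₁²)/dₖ, aₖ₊₁ = ⌊(a₀+mₖ₊₁)/dₖ₊₁⌋:
  k=1: m=45, d=4, a=22
  k=2: m=43, d=45, a=1
  k=3: m=2, d=45, a=1
  k=4: m=43, d=4, a=22
  k=5: m=45, d=1, a=90
d=1 and a=2a₀=90 at k=5, so the next step gives (m, d) = (45, 4) again — its k=1 value — and the period has length 5.

[45; 22, 1, 1, 22, 90]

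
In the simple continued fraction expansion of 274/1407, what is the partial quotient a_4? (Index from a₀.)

2

274 = 0·1407 + 274   →  a_0 = 0
1407 = 5·274 + 37   →  a_1 = 5
274 = 7·37 + 15   →  a_2 = 7
37 = 2·15 + 7   →  a_3 = 2
15 = 2·7 + 1   →  a_4 = 2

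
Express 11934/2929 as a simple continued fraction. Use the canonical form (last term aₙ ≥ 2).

[4; 13, 2, 3, 2, 1, 1, 5]

11934 = 4·2929 + 218
2929 = 13·218 + 95
218 = 2·95 + 28
95 = 3·28 + 11
28 = 2·11 + 6
11 = 1·6 + 5
6 = 1·5 + 1
5 = 5·1 + 0  (stop)
So 11934/2929 = [4; 13, 2, 3, 2, 1, 1, 5].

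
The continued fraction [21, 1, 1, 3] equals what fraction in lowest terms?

Fold from the inside: start with 3/1.
  1 + 1/3 = 4/3
  1 + 3/4 = 7/4
  21 + 4/7 = 151/7

151/7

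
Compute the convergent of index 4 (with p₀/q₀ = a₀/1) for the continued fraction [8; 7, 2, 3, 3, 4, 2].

Using pₖ = aₖpₖ₋₁ + pₖ₋₂, qₖ = aₖqₖ₋₁ + qₖ₋₂ (with p₋₁=1, p₋₂=0, q₋₁=0, q₋₂=1):
  k=0: a=8, p=8, q=1
  k=1: a=7, p=57, q=7
  k=2: a=2, p=122, q=15
  k=3: a=3, p=423, q=52
  k=4: a=3, p=1391, q=171

1391/171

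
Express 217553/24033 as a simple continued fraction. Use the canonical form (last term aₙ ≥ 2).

217553 = 9*24033 + 1256
24033 = 19*1256 + 169
1256 = 7*169 + 73
169 = 2*73 + 23
73 = 3*23 + 4
23 = 5*4 + 3
4 = 1*3 + 1
3 = 3*1 + 0  (stop)
So 217553/24033 = [9; 19, 7, 2, 3, 5, 1, 3].

[9; 19, 7, 2, 3, 5, 1, 3]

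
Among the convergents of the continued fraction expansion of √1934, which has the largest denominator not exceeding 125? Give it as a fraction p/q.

√1934 = [43; 1, 42, 1, 86, …] (period length 4).
Convergents:
  p_0/q_0 = 43/1
  p_1/q_1 = 44/1
  p_2/q_2 = 1891/43
  p_3/q_3 = 1935/44
  p_4/q_4 = 168301/3827
q_3 = 44 ≤ 125 < 3827 = q_4, so the answer is 1935/44.

1935/44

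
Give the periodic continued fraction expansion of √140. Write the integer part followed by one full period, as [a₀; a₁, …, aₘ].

[11; 1, 4, 1, 22]

a₀ = ⌊√140⌋ = 11.
With m₀=0, d₀=1 and mₖ₊₁ = dₖaₖ − mₖ, dₖ₊₁ = (n − mₖ₊₁²)/dₖ, aₖ₊₁ = ⌊(a₀+mₖ₊₁)/dₖ₊₁⌋:
  k=1: m=11, d=19, a=1
  k=2: m=8, d=4, a=4
  k=3: m=8, d=19, a=1
  k=4: m=11, d=1, a=22
d=1 and a=2a₀=22 at k=4, so the next step gives (m, d) = (11, 19) again — its k=1 value — and the period has length 4.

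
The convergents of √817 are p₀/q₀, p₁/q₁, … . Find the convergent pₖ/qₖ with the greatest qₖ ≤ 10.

200/7

√817 = [28; 1, 1, 2, 1, 1, 56, …] (period length 6).
Convergents:
  p_0/q_0 = 28/1
  p_1/q_1 = 29/1
  p_2/q_2 = 57/2
  p_3/q_3 = 143/5
  p_4/q_4 = 200/7
  p_5/q_5 = 343/12
q_4 = 7 ≤ 10 < 12 = q_5, so the answer is 200/7.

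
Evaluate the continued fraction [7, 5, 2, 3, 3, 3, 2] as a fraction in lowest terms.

Using pₖ = aₖpₖ₋₁ + pₖ₋₂ and qₖ = aₖqₖ₋₁ + qₖ₋₂:
  k=0: a=7, p=7, q=1
  k=1: a=5, p=36, q=5
  k=2: a=2, p=79, q=11
  k=3: a=3, p=273, q=38
  k=4: a=3, p=898, q=125
  k=5: a=3, p=2967, q=413
  k=6: a=2, p=6832, q=951

6832/951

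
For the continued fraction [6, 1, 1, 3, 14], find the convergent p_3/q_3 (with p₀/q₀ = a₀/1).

Using pₖ = aₖpₖ₋₁ + pₖ₋₂, qₖ = aₖqₖ₋₁ + qₖ₋₂ (with p₋₁=1, p₋₂=0, q₋₁=0, q₋₂=1):
  k=0: a=6, p=6, q=1
  k=1: a=1, p=7, q=1
  k=2: a=1, p=13, q=2
  k=3: a=3, p=46, q=7

46/7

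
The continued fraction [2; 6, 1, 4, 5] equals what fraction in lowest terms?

Fold from the inside: start with 5/1.
  4 + 1/5 = 21/5
  1 + 5/21 = 26/21
  6 + 21/26 = 177/26
  2 + 26/177 = 380/177

380/177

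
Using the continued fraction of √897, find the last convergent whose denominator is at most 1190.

35311/1179

√897 = [29; 1, 18, 1, 58, …] (period length 4).
Convergents:
  p_0/q_0 = 29/1
  p_1/q_1 = 30/1
  p_2/q_2 = 569/19
  p_3/q_3 = 599/20
  p_4/q_4 = 35311/1179
  p_5/q_5 = 35910/1199
q_4 = 1179 ≤ 1190 < 1199 = q_5, so the answer is 35311/1179.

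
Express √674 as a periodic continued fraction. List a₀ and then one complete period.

[25; 1, 24, 1, 50]

a₀ = ⌊√674⌋ = 25.
With m₀=0, d₀=1 and mₖ₊₁ = dₖaₖ − mₖ, dₖ₊₁ = (n − mₖ₊₁²)/dₖ, aₖ₊₁ = ⌊(a₀+mₖ₊₁)/dₖ₊₁⌋:
  k=1: m=25, d=49, a=1
  k=2: m=24, d=2, a=24
  k=3: m=24, d=49, a=1
  k=4: m=25, d=1, a=50
d=1 and a=2a₀=50 at k=4, so the next step gives (m, d) = (25, 49) again — its k=1 value — and the period has length 4.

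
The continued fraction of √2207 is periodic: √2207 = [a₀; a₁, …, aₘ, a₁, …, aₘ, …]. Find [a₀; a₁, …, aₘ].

[46; 1, 45, 1, 92]

a₀ = ⌊√2207⌋ = 46.
With m₀=0, d₀=1 and mₖ₊₁ = dₖaₖ − mₖ, dₖ₊₁ = (n − mₖ₊₁²)/dₖ, aₖ₊₁ = ⌊(a₀+mₖ₊₁)/dₖ₊₁⌋:
  k=1: m=46, d=91, a=1
  k=2: m=45, d=2, a=45
  k=3: m=45, d=91, a=1
  k=4: m=46, d=1, a=92
d=1 and a=2a₀=92 at k=4, so the next step gives (m, d) = (46, 91) again — its k=1 value — and the period has length 4.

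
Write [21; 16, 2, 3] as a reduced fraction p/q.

Using pₖ = aₖpₖ₋₁ + pₖ₋₂ and qₖ = aₖqₖ₋₁ + qₖ₋₂:
  k=0: a=21, p=21, q=1
  k=1: a=16, p=337, q=16
  k=2: a=2, p=695, q=33
  k=3: a=3, p=2422, q=115

2422/115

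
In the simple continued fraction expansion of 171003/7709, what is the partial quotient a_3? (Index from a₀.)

171003 = 22·7709 + 1405   →  a_0 = 22
7709 = 5·1405 + 684   →  a_1 = 5
1405 = 2·684 + 37   →  a_2 = 2
684 = 18·37 + 18   →  a_3 = 18

18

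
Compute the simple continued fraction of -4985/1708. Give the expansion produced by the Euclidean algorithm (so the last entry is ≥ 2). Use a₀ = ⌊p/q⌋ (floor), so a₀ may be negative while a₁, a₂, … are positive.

[-3; 12, 3, 2, 9, 2]

-4985 = -3*1708 + 139
1708 = 12*139 + 40
139 = 3*40 + 19
40 = 2*19 + 2
19 = 9*2 + 1
2 = 2*1 + 0  (stop)
So -4985/1708 = [-3; 12, 3, 2, 9, 2].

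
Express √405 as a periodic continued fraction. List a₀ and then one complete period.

a₀ = ⌊√405⌋ = 20.

[20; 8, 40]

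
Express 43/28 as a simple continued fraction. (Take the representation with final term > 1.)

[1; 1, 1, 6, 2]

43 = 1·28 + 15
28 = 1·15 + 13
15 = 1·13 + 2
13 = 6·2 + 1
2 = 2·1 + 0  (stop)
So 43/28 = [1; 1, 1, 6, 2].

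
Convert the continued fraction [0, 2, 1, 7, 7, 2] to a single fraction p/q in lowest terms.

Fold from the inside: start with 2/1.
  7 + 1/2 = 15/2
  7 + 2/15 = 107/15
  1 + 15/107 = 122/107
  2 + 107/122 = 351/122
  0 + 122/351 = 122/351

122/351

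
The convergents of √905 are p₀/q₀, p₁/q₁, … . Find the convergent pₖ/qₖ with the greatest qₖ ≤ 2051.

21690/721

√905 = [30; 12, 60, …] (period length 2).
Convergents:
  p_0/q_0 = 30/1
  p_1/q_1 = 361/12
  p_2/q_2 = 21690/721
  p_3/q_3 = 260641/8664
q_2 = 721 ≤ 2051 < 8664 = q_3, so the answer is 21690/721.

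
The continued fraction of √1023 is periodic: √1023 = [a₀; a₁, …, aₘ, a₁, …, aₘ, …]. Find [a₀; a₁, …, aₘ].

[31; 1, 62]

a₀ = ⌊√1023⌋ = 31.
With m₀=0, d₀=1 and mₖ₊₁ = dₖaₖ − mₖ, dₖ₊₁ = (n − mₖ₊₁²)/dₖ, aₖ₊₁ = ⌊(a₀+mₖ₊₁)/dₖ₊₁⌋:
  k=1: m=31, d=62, a=1
  k=2: m=31, d=1, a=62
d=1 and a=2a₀=62 at k=2, so the next step gives (m, d) = (31, 62) again — its k=1 value — and the period has length 2.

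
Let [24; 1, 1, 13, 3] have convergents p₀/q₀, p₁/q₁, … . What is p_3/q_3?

662/27

Using pₖ = aₖpₖ₋₁ + pₖ₋₂, qₖ = aₖqₖ₋₁ + qₖ₋₂ (with p₋₁=1, p₋₂=0, q₋₁=0, q₋₂=1):
  k=0: a=24, p=24, q=1
  k=1: a=1, p=25, q=1
  k=2: a=1, p=49, q=2
  k=3: a=13, p=662, q=27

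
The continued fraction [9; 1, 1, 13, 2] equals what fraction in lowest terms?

533/56

Fold from the inside: start with 2/1.
  13 + 1/2 = 27/2
  1 + 2/27 = 29/27
  1 + 27/29 = 56/29
  9 + 29/56 = 533/56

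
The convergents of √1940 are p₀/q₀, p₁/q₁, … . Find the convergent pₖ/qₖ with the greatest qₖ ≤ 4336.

85316/1937

√1940 = [44; 22, 88, …] (period length 2).
Convergents:
  p_0/q_0 = 44/1
  p_1/q_1 = 969/22
  p_2/q_2 = 85316/1937
  p_3/q_3 = 1877921/42636
q_2 = 1937 ≤ 4336 < 42636 = q_3, so the answer is 85316/1937.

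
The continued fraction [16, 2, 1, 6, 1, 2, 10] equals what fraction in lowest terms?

Fold from the inside: start with 10/1.
  2 + 1/10 = 21/10
  1 + 10/21 = 31/21
  6 + 21/31 = 207/31
  1 + 31/207 = 238/207
  2 + 207/238 = 683/238
  16 + 238/683 = 11166/683

11166/683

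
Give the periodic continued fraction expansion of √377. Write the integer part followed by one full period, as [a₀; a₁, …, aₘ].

[19; 2, 2, 2, 38]

a₀ = ⌊√377⌋ = 19.
With m₀=0, d₀=1 and mₖ₊₁ = dₖaₖ − mₖ, dₖ₊₁ = (n − mₖ₊₁²)/dₖ, aₖ₊₁ = ⌊(a₀+mₖ₊₁)/dₖ₊₁⌋:
  k=1: m=19, d=16, a=2
  k=2: m=13, d=13, a=2
  k=3: m=13, d=16, a=2
  k=4: m=19, d=1, a=38
d=1 and a=2a₀=38 at k=4, so the next step gives (m, d) = (19, 16) again — its k=1 value — and the period has length 4.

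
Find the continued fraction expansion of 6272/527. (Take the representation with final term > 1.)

6272 = 11·527 + 475
527 = 1·475 + 52
475 = 9·52 + 7
52 = 7·7 + 3
7 = 2·3 + 1
3 = 3·1 + 0  (stop)
So 6272/527 = [11; 1, 9, 7, 2, 3].

[11; 1, 9, 7, 2, 3]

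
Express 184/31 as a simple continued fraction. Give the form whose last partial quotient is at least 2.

184 = 5×31 + 29
31 = 1×29 + 2
29 = 14×2 + 1
2 = 2×1 + 0  (stop)
So 184/31 = [5; 1, 14, 2].

[5; 1, 14, 2]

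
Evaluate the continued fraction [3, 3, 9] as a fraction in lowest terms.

Fold from the inside: start with 9/1.
  3 + 1/9 = 28/9
  3 + 9/28 = 93/28

93/28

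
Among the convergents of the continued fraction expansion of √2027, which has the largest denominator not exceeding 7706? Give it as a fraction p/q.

182385/4051

√2027 = [45; 45, 90, …] (period length 2).
Convergents:
  p_0/q_0 = 45/1
  p_1/q_1 = 2026/45
  p_2/q_2 = 182385/4051
  p_3/q_3 = 8209351/182340
q_2 = 4051 ≤ 7706 < 182340 = q_3, so the answer is 182385/4051.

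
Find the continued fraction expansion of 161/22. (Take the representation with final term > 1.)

161 = 7·22 + 7
22 = 3·7 + 1
7 = 7·1 + 0  (stop)
So 161/22 = [7; 3, 7].

[7; 3, 7]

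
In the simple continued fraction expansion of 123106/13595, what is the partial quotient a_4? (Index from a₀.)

3

123106 = 9·13595 + 751   →  a_0 = 9
13595 = 18·751 + 77   →  a_1 = 18
751 = 9·77 + 58   →  a_2 = 9
77 = 1·58 + 19   →  a_3 = 1
58 = 3·19 + 1   →  a_4 = 3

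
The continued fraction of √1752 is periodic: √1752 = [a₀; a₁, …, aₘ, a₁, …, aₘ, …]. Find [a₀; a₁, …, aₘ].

a₀ = ⌊√1752⌋ = 41.
With m₀=0, d₀=1 and mₖ₊₁ = dₖaₖ − mₖ, dₖ₊₁ = (n − mₖ₊₁²)/dₖ, aₖ₊₁ = ⌊(a₀+mₖ₊₁)/dₖ₊₁⌋:
  k=1: m=41, d=71, a=1
  k=2: m=30, d=12, a=5
  k=3: m=30, d=71, a=1
  k=4: m=41, d=1, a=82
d=1 and a=2a₀=82 at k=4, so the next step gives (m, d) = (41, 71) again — its k=1 value — and the period has length 4.

[41; 1, 5, 1, 82]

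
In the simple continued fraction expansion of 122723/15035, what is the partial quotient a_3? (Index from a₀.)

2

122723 = 8·15035 + 2443   →  a_0 = 8
15035 = 6·2443 + 377   →  a_1 = 6
2443 = 6·377 + 181   →  a_2 = 6
377 = 2·181 + 15   →  a_3 = 2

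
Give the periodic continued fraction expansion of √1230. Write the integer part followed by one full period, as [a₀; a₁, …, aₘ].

a₀ = ⌊√1230⌋ = 35.
With m₀=0, d₀=1 and mₖ₊₁ = dₖaₖ − mₖ, dₖ₊₁ = (n − mₖ₊₁²)/dₖ, aₖ₊₁ = ⌊(a₀+mₖ₊₁)/dₖ₊₁⌋:
  k=1: m=35, d=5, a=14
  k=2: m=35, d=1, a=70
d=1 and a=2a₀=70 at k=2, so the next step gives (m, d) = (35, 5) again — its k=1 value — and the period has length 2.

[35; 14, 70]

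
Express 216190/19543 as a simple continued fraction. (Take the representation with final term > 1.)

[11; 16, 17, 7, 10]

216190 = 11×19543 + 1217
19543 = 16×1217 + 71
1217 = 17×71 + 10
71 = 7×10 + 1
10 = 10×1 + 0  (stop)
So 216190/19543 = [11; 16, 17, 7, 10].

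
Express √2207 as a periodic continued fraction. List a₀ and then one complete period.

[46; 1, 45, 1, 92]

a₀ = ⌊√2207⌋ = 46.
With m₀=0, d₀=1 and mₖ₊₁ = dₖaₖ − mₖ, dₖ₊₁ = (n − mₖ₊₁²)/dₖ, aₖ₊₁ = ⌊(a₀+mₖ₊₁)/dₖ₊₁⌋:
  k=1: m=46, d=91, a=1
  k=2: m=45, d=2, a=45
  k=3: m=45, d=91, a=1
  k=4: m=46, d=1, a=92
d=1 and a=2a₀=92 at k=4, so the next step gives (m, d) = (46, 91) again — its k=1 value — and the period has length 4.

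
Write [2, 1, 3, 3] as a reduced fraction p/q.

36/13

Fold from the inside: start with 3/1.
  3 + 1/3 = 10/3
  1 + 3/10 = 13/10
  2 + 10/13 = 36/13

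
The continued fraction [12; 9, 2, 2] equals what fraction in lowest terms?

Fold from the inside: start with 2/1.
  2 + 1/2 = 5/2
  9 + 2/5 = 47/5
  12 + 5/47 = 569/47

569/47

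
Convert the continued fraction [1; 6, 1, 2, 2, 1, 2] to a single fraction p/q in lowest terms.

208/181

Using pₖ = aₖpₖ₋₁ + pₖ₋₂ and qₖ = aₖqₖ₋₁ + qₖ₋₂:
  k=0: a=1, p=1, q=1
  k=1: a=6, p=7, q=6
  k=2: a=1, p=8, q=7
  k=3: a=2, p=23, q=20
  k=4: a=2, p=54, q=47
  k=5: a=1, p=77, q=67
  k=6: a=2, p=208, q=181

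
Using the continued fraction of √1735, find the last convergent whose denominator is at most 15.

√1735 = [41; 1, 1, 1, 7, 1, 1, 1, 82, …] (period length 8).
Convergents:
  p_0/q_0 = 41/1
  p_1/q_1 = 42/1
  p_2/q_2 = 83/2
  p_3/q_3 = 125/3
  p_4/q_4 = 958/23
q_3 = 3 ≤ 15 < 23 = q_4, so the answer is 125/3.

125/3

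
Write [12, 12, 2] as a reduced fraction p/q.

Using pₖ = aₖpₖ₋₁ + pₖ₋₂ and qₖ = aₖqₖ₋₁ + qₖ₋₂:
  k=0: a=12, p=12, q=1
  k=1: a=12, p=145, q=12
  k=2: a=2, p=302, q=25

302/25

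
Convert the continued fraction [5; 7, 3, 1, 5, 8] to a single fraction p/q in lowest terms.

7013/1365

Fold from the inside: start with 8/1.
  5 + 1/8 = 41/8
  1 + 8/41 = 49/41
  3 + 41/49 = 188/49
  7 + 49/188 = 1365/188
  5 + 188/1365 = 7013/1365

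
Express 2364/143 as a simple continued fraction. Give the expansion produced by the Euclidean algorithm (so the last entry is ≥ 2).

[16; 1, 1, 7, 2, 4]

2364 = 16*143 + 76
143 = 1*76 + 67
76 = 1*67 + 9
67 = 7*9 + 4
9 = 2*4 + 1
4 = 4*1 + 0  (stop)
So 2364/143 = [16; 1, 1, 7, 2, 4].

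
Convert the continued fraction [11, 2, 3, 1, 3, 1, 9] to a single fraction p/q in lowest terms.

Fold from the inside: start with 9/1.
  1 + 1/9 = 10/9
  3 + 9/10 = 39/10
  1 + 10/39 = 49/39
  3 + 39/49 = 186/49
  2 + 49/186 = 421/186
  11 + 186/421 = 4817/421

4817/421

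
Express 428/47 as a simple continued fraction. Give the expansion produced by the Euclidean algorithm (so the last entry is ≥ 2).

[9; 9, 2, 2]

428 = 9×47 + 5
47 = 9×5 + 2
5 = 2×2 + 1
2 = 2×1 + 0  (stop)
So 428/47 = [9; 9, 2, 2].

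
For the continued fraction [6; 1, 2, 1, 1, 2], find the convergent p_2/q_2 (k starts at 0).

20/3

Using pₖ = aₖpₖ₋₁ + pₖ₋₂, qₖ = aₖqₖ₋₁ + qₖ₋₂ (with p₋₁=1, p₋₂=0, q₋₁=0, q₋₂=1):
  k=0: a=6, p=6, q=1
  k=1: a=1, p=7, q=1
  k=2: a=2, p=20, q=3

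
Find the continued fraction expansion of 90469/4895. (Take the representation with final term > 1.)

90469 = 18·4895 + 2359
4895 = 2·2359 + 177
2359 = 13·177 + 58
177 = 3·58 + 3
58 = 19·3 + 1
3 = 3·1 + 0  (stop)
So 90469/4895 = [18; 2, 13, 3, 19, 3].

[18; 2, 13, 3, 19, 3]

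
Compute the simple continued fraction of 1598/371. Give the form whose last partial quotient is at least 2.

[4; 3, 3, 1, 13, 2]

1598 = 4×371 + 114
371 = 3×114 + 29
114 = 3×29 + 27
29 = 1×27 + 2
27 = 13×2 + 1
2 = 2×1 + 0  (stop)
So 1598/371 = [4; 3, 3, 1, 13, 2].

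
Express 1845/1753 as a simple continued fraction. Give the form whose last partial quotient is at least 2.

1845 = 1*1753 + 92
1753 = 19*92 + 5
92 = 18*5 + 2
5 = 2*2 + 1
2 = 2*1 + 0  (stop)
So 1845/1753 = [1; 19, 18, 2, 2].

[1; 19, 18, 2, 2]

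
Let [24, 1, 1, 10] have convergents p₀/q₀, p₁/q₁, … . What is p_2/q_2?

Using pₖ = aₖpₖ₋₁ + pₖ₋₂, qₖ = aₖqₖ₋₁ + qₖ₋₂ (with p₋₁=1, p₋₂=0, q₋₁=0, q₋₂=1):
  k=0: a=24, p=24, q=1
  k=1: a=1, p=25, q=1
  k=2: a=1, p=49, q=2

49/2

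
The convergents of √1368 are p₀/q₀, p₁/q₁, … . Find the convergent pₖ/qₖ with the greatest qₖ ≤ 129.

√1368 = [36; 1, 72, …] (period length 2).
Convergents:
  p_0/q_0 = 36/1
  p_1/q_1 = 37/1
  p_2/q_2 = 2700/73
  p_3/q_3 = 2737/74
  p_4/q_4 = 199764/5401
q_3 = 74 ≤ 129 < 5401 = q_4, so the answer is 2737/74.

2737/74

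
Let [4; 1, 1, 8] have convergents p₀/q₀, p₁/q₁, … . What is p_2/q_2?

Using pₖ = aₖpₖ₋₁ + pₖ₋₂, qₖ = aₖqₖ₋₁ + qₖ₋₂ (with p₋₁=1, p₋₂=0, q₋₁=0, q₋₂=1):
  k=0: a=4, p=4, q=1
  k=1: a=1, p=5, q=1
  k=2: a=1, p=9, q=2

9/2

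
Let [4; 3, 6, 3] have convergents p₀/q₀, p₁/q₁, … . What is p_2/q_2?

82/19

Using pₖ = aₖpₖ₋₁ + pₖ₋₂, qₖ = aₖqₖ₋₁ + qₖ₋₂ (with p₋₁=1, p₋₂=0, q₋₁=0, q₋₂=1):
  k=0: a=4, p=4, q=1
  k=1: a=3, p=13, q=3
  k=2: a=6, p=82, q=19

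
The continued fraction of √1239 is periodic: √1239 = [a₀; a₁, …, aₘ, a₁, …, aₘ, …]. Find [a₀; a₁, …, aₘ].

a₀ = ⌊√1239⌋ = 35.
With m₀=0, d₀=1 and mₖ₊₁ = dₖaₖ − mₖ, dₖ₊₁ = (n − mₖ₊₁²)/dₖ, aₖ₊₁ = ⌊(a₀+mₖ₊₁)/dₖ₊₁⌋:
  k=1: m=35, d=14, a=5
  k=2: m=35, d=1, a=70
d=1 and a=2a₀=70 at k=2, so the next step gives (m, d) = (35, 14) again — its k=1 value — and the period has length 2.

[35; 5, 70]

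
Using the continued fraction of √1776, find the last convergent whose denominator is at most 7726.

174049/4130

√1776 = [42; 7, 84, …] (period length 2).
Convergents:
  p_0/q_0 = 42/1
  p_1/q_1 = 295/7
  p_2/q_2 = 24822/589
  p_3/q_3 = 174049/4130
  p_4/q_4 = 14644938/347509
q_3 = 4130 ≤ 7726 < 347509 = q_4, so the answer is 174049/4130.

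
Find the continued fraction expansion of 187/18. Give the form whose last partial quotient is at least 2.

[10; 2, 1, 1, 3]

187 = 10*18 + 7
18 = 2*7 + 4
7 = 1*4 + 3
4 = 1*3 + 1
3 = 3*1 + 0  (stop)
So 187/18 = [10; 2, 1, 1, 3].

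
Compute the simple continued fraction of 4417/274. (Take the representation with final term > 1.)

4417 = 16×274 + 33
274 = 8×33 + 10
33 = 3×10 + 3
10 = 3×3 + 1
3 = 3×1 + 0  (stop)
So 4417/274 = [16; 8, 3, 3, 3].

[16; 8, 3, 3, 3]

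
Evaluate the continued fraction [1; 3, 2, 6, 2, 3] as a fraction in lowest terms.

433/336

Using pₖ = aₖpₖ₋₁ + pₖ₋₂ and qₖ = aₖqₖ₋₁ + qₖ₋₂:
  k=0: a=1, p=1, q=1
  k=1: a=3, p=4, q=3
  k=2: a=2, p=9, q=7
  k=3: a=6, p=58, q=45
  k=4: a=2, p=125, q=97
  k=5: a=3, p=433, q=336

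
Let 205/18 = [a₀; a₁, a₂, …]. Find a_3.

1

205 = 11·18 + 7   →  a_0 = 11
18 = 2·7 + 4   →  a_1 = 2
7 = 1·4 + 3   →  a_2 = 1
4 = 1·3 + 1   →  a_3 = 1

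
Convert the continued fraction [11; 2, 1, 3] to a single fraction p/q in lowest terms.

Fold from the inside: start with 3/1.
  1 + 1/3 = 4/3
  2 + 3/4 = 11/4
  11 + 4/11 = 125/11

125/11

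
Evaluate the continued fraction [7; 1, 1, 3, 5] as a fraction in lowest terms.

Fold from the inside: start with 5/1.
  3 + 1/5 = 16/5
  1 + 5/16 = 21/16
  1 + 16/21 = 37/21
  7 + 21/37 = 280/37

280/37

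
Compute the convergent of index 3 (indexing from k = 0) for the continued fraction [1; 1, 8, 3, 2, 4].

53/28

Using pₖ = aₖpₖ₋₁ + pₖ₋₂, qₖ = aₖqₖ₋₁ + qₖ₋₂ (with p₋₁=1, p₋₂=0, q₋₁=0, q₋₂=1):
  k=0: a=1, p=1, q=1
  k=1: a=1, p=2, q=1
  k=2: a=8, p=17, q=9
  k=3: a=3, p=53, q=28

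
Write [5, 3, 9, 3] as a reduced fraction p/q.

463/87

Fold from the inside: start with 3/1.
  9 + 1/3 = 28/3
  3 + 3/28 = 87/28
  5 + 28/87 = 463/87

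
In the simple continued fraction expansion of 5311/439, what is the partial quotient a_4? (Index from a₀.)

3

5311 = 12·439 + 43   →  a_0 = 12
439 = 10·43 + 9   →  a_1 = 10
43 = 4·9 + 7   →  a_2 = 4
9 = 1·7 + 2   →  a_3 = 1
7 = 3·2 + 1   →  a_4 = 3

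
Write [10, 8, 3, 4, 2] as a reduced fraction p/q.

Fold from the inside: start with 2/1.
  4 + 1/2 = 9/2
  3 + 2/9 = 29/9
  8 + 9/29 = 241/29
  10 + 29/241 = 2439/241

2439/241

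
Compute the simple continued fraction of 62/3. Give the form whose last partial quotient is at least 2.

62 = 20×3 + 2
3 = 1×2 + 1
2 = 2×1 + 0  (stop)
So 62/3 = [20; 1, 2].

[20; 1, 2]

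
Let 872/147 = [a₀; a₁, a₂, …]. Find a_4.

2

872 = 5·147 + 137   →  a_0 = 5
147 = 1·137 + 10   →  a_1 = 1
137 = 13·10 + 7   →  a_2 = 13
10 = 1·7 + 3   →  a_3 = 1
7 = 2·3 + 1   →  a_4 = 2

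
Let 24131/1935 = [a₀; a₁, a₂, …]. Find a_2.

8

24131 = 12·1935 + 911   →  a_0 = 12
1935 = 2·911 + 113   →  a_1 = 2
911 = 8·113 + 7   →  a_2 = 8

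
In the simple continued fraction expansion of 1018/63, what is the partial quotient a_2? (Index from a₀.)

3

1018 = 16·63 + 10   →  a_0 = 16
63 = 6·10 + 3   →  a_1 = 6
10 = 3·3 + 1   →  a_2 = 3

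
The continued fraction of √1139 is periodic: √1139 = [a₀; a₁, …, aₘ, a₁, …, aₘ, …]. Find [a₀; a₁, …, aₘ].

[33; 1, 2, 1, 66]

a₀ = ⌊√1139⌋ = 33.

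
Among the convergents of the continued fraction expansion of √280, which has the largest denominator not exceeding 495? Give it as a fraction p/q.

√280 = [16; 1, 2, 1, 2, 1, 32, …] (period length 6).
Convergents:
  p_0/q_0 = 16/1
  p_1/q_1 = 17/1
  p_2/q_2 = 50/3
  p_3/q_3 = 67/4
  p_4/q_4 = 184/11
  p_5/q_5 = 251/15
  p_6/q_6 = 8216/491
  p_7/q_7 = 8467/506
q_6 = 491 ≤ 495 < 506 = q_7, so the answer is 8216/491.

8216/491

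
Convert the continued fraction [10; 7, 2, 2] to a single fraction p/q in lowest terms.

375/37

Fold from the inside: start with 2/1.
  2 + 1/2 = 5/2
  7 + 2/5 = 37/5
  10 + 5/37 = 375/37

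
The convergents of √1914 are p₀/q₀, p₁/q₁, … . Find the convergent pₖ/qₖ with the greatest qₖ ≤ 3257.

√1914 = [43; 1, 2, 1, 86, …] (period length 4).
Convergents:
  p_0/q_0 = 43/1
  p_1/q_1 = 44/1
  p_2/q_2 = 131/3
  p_3/q_3 = 175/4
  p_4/q_4 = 15181/347
  p_5/q_5 = 15356/351
  p_6/q_6 = 45893/1049
  p_7/q_7 = 61249/1400
  p_8/q_8 = 5313307/121449
q_7 = 1400 ≤ 3257 < 121449 = q_8, so the answer is 61249/1400.

61249/1400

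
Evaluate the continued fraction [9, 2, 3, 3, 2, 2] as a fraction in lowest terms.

Fold from the inside: start with 2/1.
  2 + 1/2 = 5/2
  3 + 2/5 = 17/5
  3 + 5/17 = 56/17
  2 + 17/56 = 129/56
  9 + 56/129 = 1217/129

1217/129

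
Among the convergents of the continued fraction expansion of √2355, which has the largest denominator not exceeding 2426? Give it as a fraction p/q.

45374/935

√2355 = [48; 1, 1, 8, 3, 8, 1, 1, 96, …] (period length 8).
Convergents:
  p_0/q_0 = 48/1
  p_1/q_1 = 49/1
  p_2/q_2 = 97/2
  p_3/q_3 = 825/17
  p_4/q_4 = 2572/53
  p_5/q_5 = 21401/441
  p_6/q_6 = 23973/494
  p_7/q_7 = 45374/935
  p_8/q_8 = 4379877/90254
q_7 = 935 ≤ 2426 < 90254 = q_8, so the answer is 45374/935.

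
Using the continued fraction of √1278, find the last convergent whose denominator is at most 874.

√1278 = [35; 1, 2, 1, 70, …] (period length 4).
Convergents:
  p_0/q_0 = 35/1
  p_1/q_1 = 36/1
  p_2/q_2 = 107/3
  p_3/q_3 = 143/4
  p_4/q_4 = 10117/283
  p_5/q_5 = 10260/287
  p_6/q_6 = 30637/857
  p_7/q_7 = 40897/1144
q_6 = 857 ≤ 874 < 1144 = q_7, so the answer is 30637/857.

30637/857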